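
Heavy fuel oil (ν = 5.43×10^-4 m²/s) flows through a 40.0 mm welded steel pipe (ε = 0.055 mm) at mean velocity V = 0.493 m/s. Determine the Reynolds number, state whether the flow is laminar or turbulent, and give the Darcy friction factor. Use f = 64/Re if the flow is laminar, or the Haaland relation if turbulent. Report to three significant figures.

Re ≈ 36.3; laminar; f = 64/Re ≈ 1.76

Re = VD/ν = 0.4930·0.0400/5.43×10^-4 = 36.3
Re < 2300 → laminar → f = 64/Re = 1.762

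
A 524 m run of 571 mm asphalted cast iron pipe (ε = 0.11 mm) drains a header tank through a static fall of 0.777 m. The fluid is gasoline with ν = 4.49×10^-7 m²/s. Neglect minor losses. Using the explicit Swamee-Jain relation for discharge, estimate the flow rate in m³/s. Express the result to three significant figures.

Q ≈ 0.275 m³/s

Swamee-Jain (Type II): Q = -0.965·√(gD⁵h_f/L)·ln[ε/(3.7D) + √(3.17ν²L/(gD³h_f))]
√(gD⁵h_f/L) = √(9.81·0.571⁵·0.777/524) = 0.02971
ε/(3.7D) = 5.21×10^-5; √(3.17ν²L/(gD³h_f)) = 1.54×10^-5
Q = -0.965·0.02971·ln(6.743×10^-5) = 0.2754 m³/s
Check: V = 1.08 m/s, Re = 1.37×10^6, f = 0.01445, h_f = 0.782 m ≈ 0.777 m ✓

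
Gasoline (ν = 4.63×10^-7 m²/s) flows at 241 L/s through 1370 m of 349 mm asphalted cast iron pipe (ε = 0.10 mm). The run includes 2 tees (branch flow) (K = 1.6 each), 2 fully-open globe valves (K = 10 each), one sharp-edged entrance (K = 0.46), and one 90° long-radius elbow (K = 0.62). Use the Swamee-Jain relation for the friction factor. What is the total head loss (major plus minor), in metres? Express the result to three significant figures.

H_L ≈ 27.3 m

V = 4Q/(πD²) = 2.519 m/s; V²/2g = 0.3235 m
Re = 1.90×10^6, ε/D = 2.87×10^-4 → f = 0.01528 (Swamee-Jain)
Major: h_f = f(L/D)·V²/2g = 0.01528·3926·0.3235 = 19.41 m
Minor: ΣK = 24.3; h_m = ΣK·V²/2g = 7.854 m
Total H_L = 19.41 + 7.854 = 27.26 m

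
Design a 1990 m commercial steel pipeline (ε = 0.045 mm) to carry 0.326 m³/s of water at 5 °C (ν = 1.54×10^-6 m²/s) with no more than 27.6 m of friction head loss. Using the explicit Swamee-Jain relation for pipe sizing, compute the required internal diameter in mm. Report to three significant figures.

D ≈ 394 mm

Swamee-Jain (Type III): D = 0.66·[ε^1.25·(LQ²/(gh_f))^4.75 + ν·Q^9.4·(L/(gh_f))^5.2]^0.04
LQ²/(gh_f) = 0.7811; L/(gh_f) = 7.350
Term 1 = ε^1.25·(…)^4.75 = 1.14×10^-6; Term 2 = ν·Q^9.4·(…)^5.2 = 1.31×10^-6
D = 0.66·(1.14×10^-6 + 1.31×10^-6)^0.04 = 0.3936 m = 394 mm
Check: V = 2.68 m/s, Re = 6.85×10^5, f = 0.01417, h_f = 26.2 m ≈ 27.6 m ✓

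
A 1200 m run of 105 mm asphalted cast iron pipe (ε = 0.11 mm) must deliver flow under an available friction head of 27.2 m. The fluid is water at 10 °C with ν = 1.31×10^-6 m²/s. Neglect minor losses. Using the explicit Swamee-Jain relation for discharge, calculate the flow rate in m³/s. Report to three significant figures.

Swamee-Jain (Type II): Q = -0.965·√(gD⁵h_f/L)·ln[ε/(3.7D) + √(3.17ν²L/(gD³h_f))]
√(gD⁵h_f/L) = √(9.81·0.105⁵·27.2/1200) = 0.001685
ε/(3.7D) = 2.83×10^-4; √(3.17ν²L/(gD³h_f)) = 1.45×10^-4
Q = -0.965·0.001685·ln(4.285×10^-4) = 0.01261 m³/s
Check: V = 1.46 m/s, Re = 1.17×10^5, f = 0.02220, h_f = 27.4 m ≈ 27.2 m ✓

Q ≈ 0.0126 m³/s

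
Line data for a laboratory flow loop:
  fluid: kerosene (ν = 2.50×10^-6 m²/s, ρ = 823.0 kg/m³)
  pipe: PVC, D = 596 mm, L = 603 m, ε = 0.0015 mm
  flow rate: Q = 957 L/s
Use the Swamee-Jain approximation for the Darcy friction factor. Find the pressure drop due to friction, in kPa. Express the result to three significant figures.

V = 4Q/(πD²) = 4·0.957/(π·0.596²) = 3.430 m/s
Re = VD/ν = 3.430·0.596/2.50×10^-6 = 8.18×10^5 → turbulent
ε/D = 0.0015/596 = 2.52×10^-6
Swamee-Jain: f = 0.01207
h_f = f(L/D)V²/(2g) = 0.01207·(603/0.596)·3.430²/(2·9.81) = 7.322 m
Δp = ρg·h_f = 823.0·9.81·7.322 = 59.11 kPa

Δp ≈ 59.1 kPa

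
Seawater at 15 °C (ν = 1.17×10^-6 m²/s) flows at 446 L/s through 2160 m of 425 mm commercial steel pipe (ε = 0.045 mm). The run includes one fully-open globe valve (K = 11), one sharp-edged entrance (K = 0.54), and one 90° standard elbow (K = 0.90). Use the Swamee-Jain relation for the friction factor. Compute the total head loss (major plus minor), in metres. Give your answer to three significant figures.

V = 4Q/(πD²) = 3.144 m/s; V²/2g = 0.5038 m
Re = 1.14×10^6, ε/D = 1.06×10^-4 → f = 0.01345 (Swamee-Jain)
Major: h_f = f(L/D)·V²/2g = 0.01345·5082·0.5038 = 34.45 m
Minor: ΣK = 12.4; h_m = ΣK·V²/2g = 6.267 m
Total H_L = 34.45 + 6.267 = 40.71 m

H_L ≈ 40.7 m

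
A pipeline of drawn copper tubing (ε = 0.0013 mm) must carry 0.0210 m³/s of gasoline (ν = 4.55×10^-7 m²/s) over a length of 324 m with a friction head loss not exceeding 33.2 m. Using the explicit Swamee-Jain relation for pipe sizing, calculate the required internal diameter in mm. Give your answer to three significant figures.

D ≈ 86.2 mm

Swamee-Jain (Type III): D = 0.66·[ε^1.25·(LQ²/(gh_f))^4.75 + ν·Q^9.4·(L/(gh_f))^5.2]^0.04
LQ²/(gh_f) = 4.387×10^-4; L/(gh_f) = 0.9948
Term 1 = ε^1.25·(…)^4.75 = 4.93×10^-24; Term 2 = ν·Q^9.4·(…)^5.2 = 7.50×10^-23
D = 0.66·(4.93×10^-24 + 7.50×10^-23)^0.04 = 0.08623 m = 86.2 mm
Check: V = 3.60 m/s, Re = 6.81×10^5, f = 0.01268, h_f = 31.4 m ≈ 33.2 m ✓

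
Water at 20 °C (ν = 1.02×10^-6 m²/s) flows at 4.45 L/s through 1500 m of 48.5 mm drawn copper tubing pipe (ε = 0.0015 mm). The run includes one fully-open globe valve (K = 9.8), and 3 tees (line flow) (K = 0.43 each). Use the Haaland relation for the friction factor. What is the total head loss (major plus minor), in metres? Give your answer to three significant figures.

V = 4Q/(πD²) = 2.409 m/s; V²/2g = 0.2957 m
Re = 1.15×10^5, ε/D = 3.09×10^-5 → f = 0.01747 (Haaland)
Major: h_f = f(L/D)·V²/2g = 0.01747·30928·0.2957 = 159.7 m
Minor: ΣK = 11.1; h_m = ΣK·V²/2g = 3.279 m
Total H_L = 159.7 + 3.279 = 163.0 m

H_L ≈ 163 m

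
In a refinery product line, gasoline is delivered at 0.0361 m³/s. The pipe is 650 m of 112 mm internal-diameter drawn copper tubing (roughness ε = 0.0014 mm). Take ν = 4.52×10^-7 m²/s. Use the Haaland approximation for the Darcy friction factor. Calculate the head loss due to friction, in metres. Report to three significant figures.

h_f ≈ 47.6 m

V = 4Q/(πD²) = 4·0.0361/(π·0.112²) = 3.664 m/s
Re = VD/ν = 3.664·0.112/4.52×10^-7 = 9.08×10^5 → turbulent
ε/D = 0.0014/112 = 1.25×10^-5
Haaland: f = 0.01199
h_f = f(L/D)V²/(2g) = 0.01199·(650/0.112)·3.664²/(2·9.81) = 47.62 m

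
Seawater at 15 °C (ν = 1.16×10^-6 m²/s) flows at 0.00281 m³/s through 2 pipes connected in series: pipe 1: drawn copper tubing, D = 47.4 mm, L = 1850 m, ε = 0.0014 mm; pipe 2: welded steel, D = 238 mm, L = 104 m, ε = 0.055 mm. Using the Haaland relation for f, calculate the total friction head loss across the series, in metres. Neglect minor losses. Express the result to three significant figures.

H ≈ 99.0 m

Pipe 1: V = 1.592 m/s, Re = 6.51×10^4, ε/D = 2.95×10^-5, f = 0.01963, h_1 = f(L/D)V²/2g = 99.00 m
Pipe 2: V = 0.06316 m/s, Re = 1.30×10^4, ε/D = 2.31×10^-4, f = 0.02910, h_2 = f(L/D)V²/2g = 0.002586 m
Series → Q common, losses add: H = Σh = 99.00 m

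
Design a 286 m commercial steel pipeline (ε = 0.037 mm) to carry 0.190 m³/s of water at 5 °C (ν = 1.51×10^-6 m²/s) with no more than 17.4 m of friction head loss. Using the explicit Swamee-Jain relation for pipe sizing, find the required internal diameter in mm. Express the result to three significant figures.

D ≈ 238 mm

Swamee-Jain (Type III): D = 0.66·[ε^1.25·(LQ²/(gh_f))^4.75 + ν·Q^9.4·(L/(gh_f))^5.2]^0.04
LQ²/(gh_f) = 0.06049; L/(gh_f) = 1.676
Term 1 = ε^1.25·(…)^4.75 = 4.71×10^-12; Term 2 = ν·Q^9.4·(…)^5.2 = 3.67×10^-12
D = 0.66·(4.71×10^-12 + 3.67×10^-12)^0.04 = 0.2379 m = 238 mm
Check: V = 4.27 m/s, Re = 6.73×10^5, f = 0.01468, h_f = 16.4 m ≈ 17.4 m ✓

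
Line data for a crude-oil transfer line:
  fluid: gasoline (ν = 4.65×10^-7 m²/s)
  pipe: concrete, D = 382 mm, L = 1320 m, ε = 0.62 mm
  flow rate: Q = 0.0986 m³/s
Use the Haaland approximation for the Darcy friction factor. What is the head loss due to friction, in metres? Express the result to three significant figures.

h_f ≈ 2.93 m

V = 4Q/(πD²) = 4·0.0986/(π·0.382²) = 0.8603 m/s
Re = VD/ν = 0.8603·0.382/4.65×10^-7 = 7.07×10^5 → turbulent
ε/D = 0.62/382 = 0.00162
Haaland: f = 0.02248
h_f = f(L/D)V²/(2g) = 0.02248·(1320/0.382)·0.8603²/(2·9.81) = 2.931 m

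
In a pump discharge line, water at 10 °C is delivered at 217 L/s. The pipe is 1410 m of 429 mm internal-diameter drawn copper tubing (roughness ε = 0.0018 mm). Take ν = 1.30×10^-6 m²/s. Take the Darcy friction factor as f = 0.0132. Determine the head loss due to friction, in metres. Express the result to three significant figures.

V = 4Q/(πD²) = 4·0.217/(π·0.429²) = 1.501 m/s
h_f = f(L/D)V²/(2g) = 0.01320·(1410/0.429)·1.501²/(2·9.81) = 4.984 m

h_f ≈ 4.98 m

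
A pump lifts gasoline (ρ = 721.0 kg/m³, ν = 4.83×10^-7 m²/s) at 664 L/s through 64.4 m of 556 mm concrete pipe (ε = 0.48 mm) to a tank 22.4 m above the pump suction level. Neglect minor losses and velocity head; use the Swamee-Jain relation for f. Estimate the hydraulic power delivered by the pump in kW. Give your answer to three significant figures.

P_hyd ≈ 109 kW

V = 4Q/(πD²) = 2.735 m/s; Re = 3.15×10^6; ε/D = 8.63×10^-4; f = 0.01911
h_f = f(L/D)V²/2g = 0.8437 m
Total head H = z + h_f = 22.4 + 0.8437 = 23.24 m
P_hyd = ρgQH = 721.0·9.81·0.664·23.24 = 109.2 kW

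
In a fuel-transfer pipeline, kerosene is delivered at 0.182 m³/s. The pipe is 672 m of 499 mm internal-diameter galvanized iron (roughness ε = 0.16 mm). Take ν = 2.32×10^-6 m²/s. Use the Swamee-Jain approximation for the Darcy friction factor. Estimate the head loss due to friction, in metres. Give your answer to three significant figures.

V = 4Q/(πD²) = 4·0.182/(π·0.499²) = 0.9306 m/s
Re = VD/ν = 0.9306·0.499/2.32×10^-6 = 2.00×10^5 → turbulent
ε/D = 0.16/499 = 3.21×10^-4
Swamee-Jain: f = 0.01792
h_f = f(L/D)V²/(2g) = 0.01792·(672/0.499)·0.9306²/(2·9.81) = 1.065 m

h_f ≈ 1.07 m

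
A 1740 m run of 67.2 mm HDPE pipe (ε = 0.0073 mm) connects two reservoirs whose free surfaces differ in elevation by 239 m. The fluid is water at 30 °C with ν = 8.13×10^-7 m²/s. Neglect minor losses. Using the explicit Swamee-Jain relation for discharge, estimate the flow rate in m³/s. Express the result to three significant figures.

Swamee-Jain (Type II): Q = -0.965·√(gD⁵h_f/L)·ln[ε/(3.7D) + √(3.17ν²L/(gD³h_f))]
√(gD⁵h_f/L) = √(9.81·0.0672⁵·239/1740) = 0.001359
ε/(3.7D) = 2.94×10^-5; √(3.17ν²L/(gD³h_f)) = 7.16×10^-5
Q = -0.965·0.001359·ln(1.009×10^-4) = 0.01207 m³/s
Check: V = 3.40 m/s, Re = 2.81×10^5, f = 0.01566, h_f = 239 m ≈ 239 m ✓

Q ≈ 0.0121 m³/s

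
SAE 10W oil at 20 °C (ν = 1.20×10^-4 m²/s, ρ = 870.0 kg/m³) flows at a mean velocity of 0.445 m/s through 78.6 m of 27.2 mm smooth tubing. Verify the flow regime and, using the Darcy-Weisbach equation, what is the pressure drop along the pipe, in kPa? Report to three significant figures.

Δp ≈ 158 kPa

Re = VD/ν = 0.445·0.02720/1.20×10^-4 = 101 → laminar (Re < 2300)
f = 64/Re = 0.6345
h_f = f(L/D)V²/(2g) = 0.6345·(78.6/0.02720)·0.445²/(2·9.81) = 18.51 m
Δp = ρg·h_f = 870.0·9.81·18.51 = 157.9 kPa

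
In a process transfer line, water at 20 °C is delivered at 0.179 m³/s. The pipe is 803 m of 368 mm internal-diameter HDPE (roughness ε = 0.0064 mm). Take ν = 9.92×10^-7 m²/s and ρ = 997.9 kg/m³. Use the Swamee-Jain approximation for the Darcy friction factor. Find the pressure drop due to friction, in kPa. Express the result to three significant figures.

Δp ≈ 39.8 kPa

V = 4Q/(πD²) = 4·0.179/(π·0.368²) = 1.683 m/s
Re = VD/ν = 1.683·0.368/9.92×10^-7 = 6.24×10^5 → turbulent
ε/D = 0.0064/368 = 1.74×10^-5
Swamee-Jain: f = 0.01290
h_f = f(L/D)V²/(2g) = 0.01290·(803/0.368)·1.683²/(2·9.81) = 4.064 m
Δp = ρg·h_f = 997.9·9.81·4.064 = 39.78 kPa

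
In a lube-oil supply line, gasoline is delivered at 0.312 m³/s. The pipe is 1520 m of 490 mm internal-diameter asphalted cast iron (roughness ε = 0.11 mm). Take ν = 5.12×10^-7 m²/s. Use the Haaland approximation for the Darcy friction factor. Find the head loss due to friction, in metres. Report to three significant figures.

V = 4Q/(πD²) = 4·0.312/(π·0.490²) = 1.655 m/s
Re = VD/ν = 1.655·0.490/5.12×10^-7 = 1.58×10^6 → turbulent
ε/D = 0.11/490 = 2.24×10^-4
Haaland: f = 0.01460
h_f = f(L/D)V²/(2g) = 0.01460·(1520/0.490)·1.655²/(2·9.81) = 6.317 m

h_f ≈ 6.32 m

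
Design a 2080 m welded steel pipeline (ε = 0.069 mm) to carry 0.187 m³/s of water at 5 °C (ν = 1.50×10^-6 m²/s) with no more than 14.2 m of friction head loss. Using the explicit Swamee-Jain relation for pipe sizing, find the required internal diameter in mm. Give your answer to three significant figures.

D ≈ 371 mm

Swamee-Jain (Type III): D = 0.66·[ε^1.25·(LQ²/(gh_f))^4.75 + ν·Q^9.4·(L/(gh_f))^5.2]^0.04
LQ²/(gh_f) = 0.5221; L/(gh_f) = 14.93
Term 1 = ε^1.25·(…)^4.75 = 2.87×10^-7; Term 2 = ν·Q^9.4·(…)^5.2 = 2.73×10^-7
D = 0.66·(2.87×10^-7 + 2.73×10^-7)^0.04 = 0.3711 m = 371 mm
Check: V = 1.73 m/s, Re = 4.28×10^5, f = 0.01560, h_f = 13.3 m ≈ 14.2 m ✓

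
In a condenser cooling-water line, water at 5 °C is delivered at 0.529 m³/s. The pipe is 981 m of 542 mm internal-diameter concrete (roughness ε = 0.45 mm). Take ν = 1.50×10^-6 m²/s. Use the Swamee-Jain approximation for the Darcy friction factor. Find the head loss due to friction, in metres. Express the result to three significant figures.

V = 4Q/(πD²) = 4·0.529/(π·0.542²) = 2.293 m/s
Re = VD/ν = 2.293·0.542/1.50×10^-6 = 8.28×10^5 → turbulent
ε/D = 0.45/542 = 8.30×10^-4
Swamee-Jain: f = 0.01930
h_f = f(L/D)V²/(2g) = 0.01930·(981/0.542)·2.293²/(2·9.81) = 9.357 m

h_f ≈ 9.36 m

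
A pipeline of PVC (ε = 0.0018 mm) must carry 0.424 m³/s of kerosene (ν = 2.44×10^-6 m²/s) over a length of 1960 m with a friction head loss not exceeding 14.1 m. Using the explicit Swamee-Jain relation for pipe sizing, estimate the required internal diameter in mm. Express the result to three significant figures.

Swamee-Jain (Type III): D = 0.66·[ε^1.25·(LQ²/(gh_f))^4.75 + ν·Q^9.4·(L/(gh_f))^5.2]^0.04
LQ²/(gh_f) = 2.547; L/(gh_f) = 14.17
Term 1 = ε^1.25·(…)^4.75 = 5.60×10^-6; Term 2 = ν·Q^9.4·(…)^5.2 = 7.44×10^-4
D = 0.66·(5.60×10^-6 + 7.44×10^-4)^0.04 = 0.4949 m = 495 mm
Check: V = 2.20 m/s, Re = 4.47×10^5, f = 0.01341, h_f = 13.1 m ≈ 14.1 m ✓

D ≈ 495 mm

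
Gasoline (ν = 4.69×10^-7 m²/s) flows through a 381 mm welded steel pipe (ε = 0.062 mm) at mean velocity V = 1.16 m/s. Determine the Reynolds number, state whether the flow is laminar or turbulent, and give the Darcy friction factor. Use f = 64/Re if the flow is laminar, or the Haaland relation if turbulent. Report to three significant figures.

Re = VD/ν = 1.160·0.381/4.69×10^-7 = 9.42×10^5
Re > 4000 → turbulent; ε/D = 1.63×10^-4
Haaland: f = 0.01422

Re ≈ 9.42×10^5; turbulent; f ≈ 0.0142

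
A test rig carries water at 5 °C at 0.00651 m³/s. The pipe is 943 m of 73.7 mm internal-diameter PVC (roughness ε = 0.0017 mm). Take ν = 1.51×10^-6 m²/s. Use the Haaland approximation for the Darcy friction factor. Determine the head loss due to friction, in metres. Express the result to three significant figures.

V = 4Q/(πD²) = 4·0.00651/(π·0.0737²) = 1.526 m/s
Re = VD/ν = 1.526·0.0737/1.51×10^-6 = 7.45×10^4 → turbulent
ε/D = 0.0017/73.7 = 2.31×10^-5
Haaland: f = 0.01905
h_f = f(L/D)V²/(2g) = 0.01905·(943/0.0737)·1.526²/(2·9.81) = 28.93 m

h_f ≈ 28.9 m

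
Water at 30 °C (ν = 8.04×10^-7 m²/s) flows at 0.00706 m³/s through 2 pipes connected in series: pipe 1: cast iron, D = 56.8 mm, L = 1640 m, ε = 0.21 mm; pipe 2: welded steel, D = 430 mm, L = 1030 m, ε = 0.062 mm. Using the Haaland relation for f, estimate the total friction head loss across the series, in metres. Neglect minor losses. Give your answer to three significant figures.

Pipe 1: V = 2.786 m/s, Re = 1.97×10^5, ε/D = 0.00370, f = 0.02836, h_1 = f(L/D)V²/2g = 324.0 m
Pipe 2: V = 0.04862 m/s, Re = 2.60×10^4, ε/D = 1.44×10^-4, f = 0.02441, h_2 = f(L/D)V²/2g = 0.007044 m
Series → Q common, losses add: H = Σh = 324.0 m

H ≈ 324 m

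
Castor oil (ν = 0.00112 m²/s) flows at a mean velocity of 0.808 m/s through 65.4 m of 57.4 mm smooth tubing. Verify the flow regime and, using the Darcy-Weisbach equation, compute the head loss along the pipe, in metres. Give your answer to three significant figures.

h_f ≈ 58.6 m

Re = VD/ν = 0.808·0.05740/0.00112 = 41.4 → laminar (Re < 2300)
f = 64/Re = 1.546
h_f = f(L/D)V²/(2g) = 1.546·(65.4/0.05740)·0.808²/(2·9.81) = 58.60 m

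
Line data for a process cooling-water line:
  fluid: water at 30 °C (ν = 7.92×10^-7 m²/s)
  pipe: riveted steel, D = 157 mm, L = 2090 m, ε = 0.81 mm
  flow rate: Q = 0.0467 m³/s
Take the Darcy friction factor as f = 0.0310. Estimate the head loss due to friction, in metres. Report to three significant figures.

V = 4Q/(πD²) = 4·0.0467/(π·0.157²) = 2.412 m/s
h_f = f(L/D)V²/(2g) = 0.03100·(2090/0.157)·2.412²/(2·9.81) = 122.4 m

h_f ≈ 122 m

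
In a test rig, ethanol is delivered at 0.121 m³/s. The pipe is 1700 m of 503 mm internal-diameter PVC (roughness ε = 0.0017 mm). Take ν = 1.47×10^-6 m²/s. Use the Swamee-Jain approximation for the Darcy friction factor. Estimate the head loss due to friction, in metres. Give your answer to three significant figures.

V = 4Q/(πD²) = 4·0.121/(π·0.503²) = 0.6089 m/s
Re = VD/ν = 0.6089·0.503/1.47×10^-6 = 2.08×10^5 → turbulent
ε/D = 0.0017/503 = 3.38×10^-6
Swamee-Jain: f = 0.01544
h_f = f(L/D)V²/(2g) = 0.01544·(1700/0.503)·0.6089²/(2·9.81) = 0.9862 m

h_f ≈ 0.986 m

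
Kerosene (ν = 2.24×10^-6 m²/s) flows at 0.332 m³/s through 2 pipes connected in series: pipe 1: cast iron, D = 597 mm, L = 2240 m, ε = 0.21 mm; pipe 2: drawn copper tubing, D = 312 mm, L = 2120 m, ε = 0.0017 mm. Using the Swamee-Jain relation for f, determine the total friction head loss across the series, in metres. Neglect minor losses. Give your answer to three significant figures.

H ≈ 88.0 m

Pipe 1: V = 1.186 m/s, Re = 3.16×10^5, ε/D = 3.52×10^-4, f = 0.01734, h_1 = f(L/D)V²/2g = 4.664 m
Pipe 2: V = 4.342 m/s, Re = 6.05×10^5, ε/D = 5.45×10^-6, f = 0.01276, h_2 = f(L/D)V²/2g = 83.30 m
Series → Q common, losses add: H = Σh = 87.97 m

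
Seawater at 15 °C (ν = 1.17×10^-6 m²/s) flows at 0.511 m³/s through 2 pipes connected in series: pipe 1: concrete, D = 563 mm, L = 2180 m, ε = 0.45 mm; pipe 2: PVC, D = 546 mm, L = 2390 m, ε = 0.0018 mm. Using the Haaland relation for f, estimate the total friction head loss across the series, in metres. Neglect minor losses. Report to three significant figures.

Pipe 1: V = 2.053 m/s, Re = 9.88×10^5, ε/D = 7.99×10^-4, f = 0.01896, h_1 = f(L/D)V²/2g = 15.77 m
Pipe 2: V = 2.182 m/s, Re = 1.02×10^6, ε/D = 3.30×10^-6, f = 0.01161, h_2 = f(L/D)V²/2g = 12.33 m
Series → Q common, losses add: H = Σh = 28.10 m

H ≈ 28.1 m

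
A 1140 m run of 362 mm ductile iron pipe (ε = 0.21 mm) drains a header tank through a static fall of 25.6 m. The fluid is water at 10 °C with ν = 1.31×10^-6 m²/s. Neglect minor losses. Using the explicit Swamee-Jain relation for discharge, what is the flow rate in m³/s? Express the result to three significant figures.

Swamee-Jain (Type II): Q = -0.965·√(gD⁵h_f/L)·ln[ε/(3.7D) + √(3.17ν²L/(gD³h_f))]
√(gD⁵h_f/L) = √(9.81·0.362⁵·25.6/1140) = 0.03701
ε/(3.7D) = 1.57×10^-4; √(3.17ν²L/(gD³h_f)) = 2.28×10^-5
Q = -0.965·0.03701·ln(1.796×10^-4) = 0.3080 m³/s
Check: V = 2.99 m/s, Re = 8.27×10^5, f = 0.01792, h_f = 25.8 m ≈ 25.6 m ✓

Q ≈ 0.308 m³/s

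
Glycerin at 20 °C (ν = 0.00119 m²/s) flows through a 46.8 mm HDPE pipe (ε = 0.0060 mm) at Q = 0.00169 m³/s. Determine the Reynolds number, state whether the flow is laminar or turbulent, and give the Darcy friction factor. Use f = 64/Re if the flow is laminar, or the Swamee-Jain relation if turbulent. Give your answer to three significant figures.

Re ≈ 38.6; laminar; f = 64/Re ≈ 1.66

V = 4Q/(πD²) = 0.9824 m/s
Re = VD/ν = 0.9824·0.0468/0.00119 = 38.6
Re < 2300 → laminar → f = 64/Re = 1.656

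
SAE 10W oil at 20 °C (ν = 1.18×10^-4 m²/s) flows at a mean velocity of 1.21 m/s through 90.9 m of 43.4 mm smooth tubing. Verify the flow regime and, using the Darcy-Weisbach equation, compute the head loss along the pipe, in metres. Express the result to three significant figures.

Re = VD/ν = 1.21·0.04340/1.18×10^-4 = 445 → laminar (Re < 2300)
f = 64/Re = 0.1438
h_f = f(L/D)V²/(2g) = 0.1438·(90.9/0.04340)·1.21²/(2·9.81) = 22.48 m

h_f ≈ 22.5 m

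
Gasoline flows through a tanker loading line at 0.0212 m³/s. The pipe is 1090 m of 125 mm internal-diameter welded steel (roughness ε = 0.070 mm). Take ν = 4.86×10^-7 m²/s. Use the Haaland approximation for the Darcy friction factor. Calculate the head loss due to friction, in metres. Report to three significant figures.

h_f ≈ 23.9 m

V = 4Q/(πD²) = 4·0.0212/(π·0.125²) = 1.728 m/s
Re = VD/ν = 1.728·0.125/4.86×10^-7 = 4.44×10^5 → turbulent
ε/D = 0.070/125 = 5.60×10^-4
Haaland: f = 0.01804
h_f = f(L/D)V²/(2g) = 0.01804·(1090/0.125)·1.728²/(2·9.81) = 23.93 m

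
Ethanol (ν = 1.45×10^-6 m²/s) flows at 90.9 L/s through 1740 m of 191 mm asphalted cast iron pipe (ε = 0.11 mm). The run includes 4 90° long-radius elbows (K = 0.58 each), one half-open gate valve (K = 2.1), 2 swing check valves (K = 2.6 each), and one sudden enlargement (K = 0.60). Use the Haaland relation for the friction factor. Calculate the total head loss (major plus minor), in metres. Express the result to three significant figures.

V = 4Q/(πD²) = 3.173 m/s; V²/2g = 0.5130 m
Re = 4.18×10^5, ε/D = 5.76×10^-4 → f = 0.01818 (Haaland)
Major: h_f = f(L/D)·V²/2g = 0.01818·9110·0.5130 = 84.97 m
Minor: ΣK = 10.2; h_m = ΣK·V²/2g = 5.243 m
Total H_L = 84.97 + 5.243 = 90.21 m

H_L ≈ 90.2 m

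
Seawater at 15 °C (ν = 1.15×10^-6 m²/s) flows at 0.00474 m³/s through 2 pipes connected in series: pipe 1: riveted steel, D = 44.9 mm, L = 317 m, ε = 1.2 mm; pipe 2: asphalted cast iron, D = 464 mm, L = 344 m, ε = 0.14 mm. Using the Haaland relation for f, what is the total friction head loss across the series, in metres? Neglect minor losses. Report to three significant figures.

H ≈ 177 m

Pipe 1: V = 2.994 m/s, Re = 1.17×10^5, ε/D = 0.0267, f = 0.05491, h_1 = f(L/D)V²/2g = 177.1 m
Pipe 2: V = 0.02803 m/s, Re = 1.13×10^4, ε/D = 3.02×10^-4, f = 0.03024, h_2 = f(L/D)V²/2g = 8.980×10^-4 m
Series → Q common, losses add: H = Σh = 177.1 m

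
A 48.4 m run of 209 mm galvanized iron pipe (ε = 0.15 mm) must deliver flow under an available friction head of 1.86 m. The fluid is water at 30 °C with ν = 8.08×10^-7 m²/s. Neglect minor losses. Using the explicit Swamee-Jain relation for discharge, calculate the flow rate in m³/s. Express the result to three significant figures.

Swamee-Jain (Type II): Q = -0.965·√(gD⁵h_f/L)·ln[ε/(3.7D) + √(3.17ν²L/(gD³h_f))]
√(gD⁵h_f/L) = √(9.81·0.209⁵·1.86/48.4) = 0.01226
ε/(3.7D) = 1.94×10^-4; √(3.17ν²L/(gD³h_f)) = 2.45×10^-5
Q = -0.965·0.01226·ln(2.185×10^-4) = 0.09973 m³/s
Check: V = 2.91 m/s, Re = 7.52×10^5, f = 0.01876, h_f = 1.87 m ≈ 1.86 m ✓

Q ≈ 0.0997 m³/s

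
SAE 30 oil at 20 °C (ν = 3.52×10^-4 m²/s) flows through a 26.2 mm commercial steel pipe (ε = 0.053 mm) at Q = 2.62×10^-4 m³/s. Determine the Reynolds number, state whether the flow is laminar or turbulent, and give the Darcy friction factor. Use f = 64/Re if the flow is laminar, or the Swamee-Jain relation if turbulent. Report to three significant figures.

Re ≈ 36.2; laminar; f = 64/Re ≈ 1.77

V = 4Q/(πD²) = 0.4860 m/s
Re = VD/ν = 0.4860·0.0262/3.52×10^-4 = 36.2
Re < 2300 → laminar → f = 64/Re = 1.769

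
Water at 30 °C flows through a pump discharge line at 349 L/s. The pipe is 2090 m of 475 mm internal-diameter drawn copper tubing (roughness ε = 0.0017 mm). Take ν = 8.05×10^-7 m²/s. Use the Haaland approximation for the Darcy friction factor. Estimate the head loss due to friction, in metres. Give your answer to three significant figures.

h_f ≈ 9.89 m

V = 4Q/(πD²) = 4·0.349/(π·0.475²) = 1.969 m/s
Re = VD/ν = 1.969·0.475/8.05×10^-7 = 1.16×10^6 → turbulent
ε/D = 0.0017/475 = 3.58×10^-6
Haaland: f = 0.01137
h_f = f(L/D)V²/(2g) = 0.01137·(2090/0.475)·1.969²/(2·9.81) = 9.886 m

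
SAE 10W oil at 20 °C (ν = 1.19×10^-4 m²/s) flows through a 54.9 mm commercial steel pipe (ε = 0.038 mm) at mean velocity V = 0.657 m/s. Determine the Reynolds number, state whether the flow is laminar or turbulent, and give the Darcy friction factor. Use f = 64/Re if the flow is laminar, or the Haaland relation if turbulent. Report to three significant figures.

Re ≈ 303; laminar; f = 64/Re ≈ 0.211

Re = VD/ν = 0.6570·0.0549/1.19×10^-4 = 303
Re < 2300 → laminar → f = 64/Re = 0.2111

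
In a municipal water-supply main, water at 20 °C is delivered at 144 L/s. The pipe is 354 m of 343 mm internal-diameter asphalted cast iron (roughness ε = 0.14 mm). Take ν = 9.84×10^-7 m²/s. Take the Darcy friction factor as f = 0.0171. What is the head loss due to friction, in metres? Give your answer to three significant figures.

h_f ≈ 2.18 m

V = 4Q/(πD²) = 4·0.144/(π·0.343²) = 1.558 m/s
h_f = f(L/D)V²/(2g) = 0.01710·(354/0.343)·1.558²/(2·9.81) = 2.185 m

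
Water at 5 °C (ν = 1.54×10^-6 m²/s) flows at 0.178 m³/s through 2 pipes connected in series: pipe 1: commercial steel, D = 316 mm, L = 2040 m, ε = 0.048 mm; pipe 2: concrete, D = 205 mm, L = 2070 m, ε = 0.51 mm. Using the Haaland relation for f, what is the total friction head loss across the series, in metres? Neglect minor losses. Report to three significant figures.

Pipe 1: V = 2.270 m/s, Re = 4.66×10^5, ε/D = 1.52×10^-4, f = 0.01492, h_1 = f(L/D)V²/2g = 25.29 m
Pipe 2: V = 5.393 m/s, Re = 7.18×10^5, ε/D = 0.00249, f = 0.02508, h_2 = f(L/D)V²/2g = 375.5 m
Series → Q common, losses add: H = Σh = 400.8 m

H ≈ 401 m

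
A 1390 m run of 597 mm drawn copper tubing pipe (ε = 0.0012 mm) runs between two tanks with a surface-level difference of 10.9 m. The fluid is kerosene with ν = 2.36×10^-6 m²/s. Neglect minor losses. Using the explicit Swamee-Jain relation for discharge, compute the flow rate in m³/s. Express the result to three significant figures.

Swamee-Jain (Type II): Q = -0.965·√(gD⁵h_f/L)·ln[ε/(3.7D) + √(3.17ν²L/(gD³h_f))]
√(gD⁵h_f/L) = √(9.81·0.597⁵·10.9/1390) = 0.07638
ε/(3.7D) = 5.43×10^-7; √(3.17ν²L/(gD³h_f)) = 3.28×10^-5
Q = -0.965·0.07638·ln(3.339×10^-5) = 0.7597 m³/s
Check: V = 2.71 m/s, Re = 6.87×10^5, f = 0.01242, h_f = 10.9 m ≈ 10.9 m ✓

Q ≈ 0.760 m³/s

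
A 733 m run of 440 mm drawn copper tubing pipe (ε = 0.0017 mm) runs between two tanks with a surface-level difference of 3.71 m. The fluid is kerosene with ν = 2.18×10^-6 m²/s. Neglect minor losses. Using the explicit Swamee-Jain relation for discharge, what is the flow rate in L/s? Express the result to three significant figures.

Q ≈ 268 L/s

Swamee-Jain (Type II): Q = -0.965·√(gD⁵h_f/L)·ln[ε/(3.7D) + √(3.17ν²L/(gD³h_f))]
√(gD⁵h_f/L) = √(9.81·0.440⁵·3.71/733) = 0.02862
ε/(3.7D) = 1.04×10^-6; √(3.17ν²L/(gD³h_f)) = 5.97×10^-5
Q = -0.965·0.02862·ln(6.073×10^-5) = 0.2681 m³/s
Check: V = 1.76 m/s, Re = 3.56×10^5, f = 0.01398, h_f = 3.69 m ≈ 3.71 m ✓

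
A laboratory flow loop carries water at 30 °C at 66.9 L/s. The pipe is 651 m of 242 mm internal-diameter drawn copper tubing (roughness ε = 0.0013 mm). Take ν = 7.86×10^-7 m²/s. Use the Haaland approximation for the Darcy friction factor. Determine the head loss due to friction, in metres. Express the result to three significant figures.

V = 4Q/(πD²) = 4·0.0669/(π·0.242²) = 1.454 m/s
Re = VD/ν = 1.454·0.242/7.86×10^-7 = 4.48×10^5 → turbulent
ε/D = 0.0013/242 = 5.37×10^-6
Haaland: f = 0.01338
h_f = f(L/D)V²/(2g) = 0.01338·(651/0.242)·1.454²/(2·9.81) = 3.881 m

h_f ≈ 3.88 m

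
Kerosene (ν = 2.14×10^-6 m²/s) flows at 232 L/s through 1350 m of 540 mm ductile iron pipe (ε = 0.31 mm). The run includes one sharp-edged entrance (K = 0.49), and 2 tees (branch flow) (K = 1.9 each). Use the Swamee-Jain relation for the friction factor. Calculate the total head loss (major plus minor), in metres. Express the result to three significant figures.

H_L ≈ 2.70 m

V = 4Q/(πD²) = 1.013 m/s; V²/2g = 0.05230 m
Re = 2.56×10^5, ε/D = 5.74×10^-4 → f = 0.01895 (Swamee-Jain)
Major: h_f = f(L/D)·V²/2g = 0.01895·2500·0.05230 = 2.478 m
Minor: ΣK = 4.29; h_m = ΣK·V²/2g = 0.2244 m
Total H_L = 2.478 + 0.2244 = 2.702 m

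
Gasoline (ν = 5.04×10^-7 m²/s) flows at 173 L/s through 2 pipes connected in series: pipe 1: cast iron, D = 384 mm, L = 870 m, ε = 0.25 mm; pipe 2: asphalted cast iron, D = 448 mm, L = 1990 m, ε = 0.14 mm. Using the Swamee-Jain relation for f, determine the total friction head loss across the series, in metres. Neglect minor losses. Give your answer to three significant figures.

Pipe 1: V = 1.494 m/s, Re = 1.14×10^6, ε/D = 6.51×10^-4, f = 0.01819, h_1 = f(L/D)V²/2g = 4.688 m
Pipe 2: V = 1.097 m/s, Re = 9.76×10^5, ε/D = 3.13×10^-4, f = 0.01588, h_2 = f(L/D)V²/2g = 4.331 m
Series → Q common, losses add: H = Σh = 9.019 m

H ≈ 9.02 m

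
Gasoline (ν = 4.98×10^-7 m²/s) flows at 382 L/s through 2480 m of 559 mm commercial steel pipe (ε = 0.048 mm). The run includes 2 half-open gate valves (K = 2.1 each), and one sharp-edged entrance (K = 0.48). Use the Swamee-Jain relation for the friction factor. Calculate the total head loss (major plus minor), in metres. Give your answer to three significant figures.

H_L ≈ 7.55 m

V = 4Q/(πD²) = 1.557 m/s; V²/2g = 0.1235 m
Re = 1.75×10^6, ε/D = 8.59×10^-5 → f = 0.01273 (Swamee-Jain)
Major: h_f = f(L/D)·V²/2g = 0.01273·4436·0.1235 = 6.974 m
Minor: ΣK = 4.68; h_m = ΣK·V²/2g = 0.5779 m
Total H_L = 6.974 + 0.5779 = 7.552 m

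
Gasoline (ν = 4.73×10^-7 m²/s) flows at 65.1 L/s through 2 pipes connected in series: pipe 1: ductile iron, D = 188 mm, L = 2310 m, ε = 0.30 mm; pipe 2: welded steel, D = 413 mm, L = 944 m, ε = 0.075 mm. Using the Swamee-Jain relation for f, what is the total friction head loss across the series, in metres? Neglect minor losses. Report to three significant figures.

Pipe 1: V = 2.345 m/s, Re = 9.32×10^5, ε/D = 0.00160, f = 0.02239, h_1 = f(L/D)V²/2g = 77.12 m
Pipe 2: V = 0.4859 m/s, Re = 4.24×10^5, ε/D = 1.82×10^-4, f = 0.01557, h_2 = f(L/D)V²/2g = 0.4285 m
Series → Q common, losses add: H = Σh = 77.55 m

H ≈ 77.6 m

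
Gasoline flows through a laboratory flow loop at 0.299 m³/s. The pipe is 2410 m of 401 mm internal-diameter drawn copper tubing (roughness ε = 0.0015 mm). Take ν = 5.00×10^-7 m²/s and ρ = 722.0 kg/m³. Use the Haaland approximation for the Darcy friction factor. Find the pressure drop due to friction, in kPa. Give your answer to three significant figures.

Δp ≈ 128 kPa

V = 4Q/(πD²) = 4·0.299/(π·0.401²) = 2.368 m/s
Re = VD/ν = 2.368·0.401/5.00×10^-7 = 1.90×10^6 → turbulent
ε/D = 0.0015/401 = 3.74×10^-6
Haaland: f = 0.01053
h_f = f(L/D)V²/(2g) = 0.01053·(2410/0.401)·2.368²/(2·9.81) = 18.08 m
Δp = ρg·h_f = 722.0·9.81·18.08 = 128.1 kPa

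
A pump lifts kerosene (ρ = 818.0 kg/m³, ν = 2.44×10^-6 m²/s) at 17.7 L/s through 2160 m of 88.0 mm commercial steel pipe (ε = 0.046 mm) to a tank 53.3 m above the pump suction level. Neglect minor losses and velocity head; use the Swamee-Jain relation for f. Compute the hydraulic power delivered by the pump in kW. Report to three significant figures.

V = 4Q/(πD²) = 2.910 m/s; Re = 1.05×10^5; ε/D = 5.23×10^-4; f = 0.02039
h_f = f(L/D)V²/2g = 216.0 m
Total head H = z + h_f = 53.3 + 216.0 = 269.3 m
P_hyd = ρgQH = 818.0·9.81·0.0177·269.3 = 38.25 kW

P_hyd ≈ 38.3 kW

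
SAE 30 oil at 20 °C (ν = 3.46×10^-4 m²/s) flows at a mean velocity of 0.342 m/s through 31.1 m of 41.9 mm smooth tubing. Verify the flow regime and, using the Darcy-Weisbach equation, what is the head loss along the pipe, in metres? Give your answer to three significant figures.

Re = VD/ν = 0.342·0.04190/3.46×10^-4 = 41.4 → laminar (Re < 2300)
f = 64/Re = 1.545
h_f = f(L/D)V²/(2g) = 1.545·(31.1/0.04190)·0.342²/(2·9.81) = 6.838 m

h_f ≈ 6.84 m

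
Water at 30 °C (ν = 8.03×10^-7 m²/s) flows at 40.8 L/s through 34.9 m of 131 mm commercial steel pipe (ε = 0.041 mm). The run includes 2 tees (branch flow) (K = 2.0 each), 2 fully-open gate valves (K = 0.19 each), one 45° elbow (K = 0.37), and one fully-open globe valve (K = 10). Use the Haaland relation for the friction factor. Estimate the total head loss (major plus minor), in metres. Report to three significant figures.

H_L ≈ 8.91 m

V = 4Q/(πD²) = 3.027 m/s; V²/2g = 0.4670 m
Re = 4.94×10^5, ε/D = 3.13×10^-4 → f = 0.01627 (Haaland)
Major: h_f = f(L/D)·V²/2g = 0.01627·266.4·0.4670 = 2.025 m
Minor: ΣK = 14.8; h_m = ΣK·V²/2g = 6.889 m
Total H_L = 2.025 + 6.889 = 8.913 m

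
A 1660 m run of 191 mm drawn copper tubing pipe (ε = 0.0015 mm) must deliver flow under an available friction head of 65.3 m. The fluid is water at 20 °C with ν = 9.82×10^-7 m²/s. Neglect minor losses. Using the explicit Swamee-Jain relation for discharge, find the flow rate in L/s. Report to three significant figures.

Q ≈ 97.8 L/s

Swamee-Jain (Type II): Q = -0.965·√(gD⁵h_f/L)·ln[ε/(3.7D) + √(3.17ν²L/(gD³h_f))]
√(gD⁵h_f/L) = √(9.81·0.191⁵·65.3/1660) = 0.009904
ε/(3.7D) = 2.12×10^-6; √(3.17ν²L/(gD³h_f)) = 3.37×10^-5
Q = -0.965·0.009904·ln(3.584×10^-5) = 0.09784 m³/s
Check: V = 3.41 m/s, Re = 6.64×10^5, f = 0.01260, h_f = 65.1 m ≈ 65.3 m ✓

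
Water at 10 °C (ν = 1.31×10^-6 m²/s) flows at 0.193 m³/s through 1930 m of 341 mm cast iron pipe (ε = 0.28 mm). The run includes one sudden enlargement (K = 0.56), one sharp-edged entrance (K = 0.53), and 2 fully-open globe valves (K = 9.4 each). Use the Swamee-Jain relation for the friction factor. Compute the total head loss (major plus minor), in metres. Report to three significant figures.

V = 4Q/(πD²) = 2.113 m/s; V²/2g = 0.2276 m
Re = 5.50×10^5, ε/D = 8.21×10^-4 → f = 0.01947 (Swamee-Jain)
Major: h_f = f(L/D)·V²/2g = 0.01947·5660·0.2276 = 25.08 m
Minor: ΣK = 19.9; h_m = ΣK·V²/2g = 4.527 m
Total H_L = 25.08 + 4.527 = 29.61 m

H_L ≈ 29.6 m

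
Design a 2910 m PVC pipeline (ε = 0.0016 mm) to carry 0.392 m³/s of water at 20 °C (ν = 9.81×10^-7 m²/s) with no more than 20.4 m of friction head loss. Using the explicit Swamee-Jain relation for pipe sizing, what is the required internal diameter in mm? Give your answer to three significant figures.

D ≈ 466 mm

Swamee-Jain (Type III): D = 0.66·[ε^1.25·(LQ²/(gh_f))^4.75 + ν·Q^9.4·(L/(gh_f))^5.2]^0.04
LQ²/(gh_f) = 2.234; L/(gh_f) = 14.54
Term 1 = ε^1.25·(…)^4.75 = 2.59×10^-6; Term 2 = ν·Q^9.4·(…)^5.2 = 1.64×10^-4
D = 0.66·(2.59×10^-6 + 1.64×10^-4)^0.04 = 0.4660 m = 466 mm
Check: V = 2.30 m/s, Re = 1.09×10^6, f = 0.01153, h_f = 19.4 m ≈ 20.4 m ✓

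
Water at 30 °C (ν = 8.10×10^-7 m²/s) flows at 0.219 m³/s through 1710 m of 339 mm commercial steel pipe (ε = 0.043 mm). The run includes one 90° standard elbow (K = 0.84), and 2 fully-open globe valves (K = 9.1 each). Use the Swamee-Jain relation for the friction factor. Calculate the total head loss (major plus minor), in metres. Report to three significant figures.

H_L ≈ 26.7 m

V = 4Q/(πD²) = 2.426 m/s; V²/2g = 0.3001 m
Re = 1.02×10^6, ε/D = 1.27×10^-4 → f = 0.01387 (Swamee-Jain)
Major: h_f = f(L/D)·V²/2g = 0.01387·5044·0.3001 = 20.99 m
Minor: ΣK = 19.0; h_m = ΣK·V²/2g = 5.713 m
Total H_L = 20.99 + 5.713 = 26.71 m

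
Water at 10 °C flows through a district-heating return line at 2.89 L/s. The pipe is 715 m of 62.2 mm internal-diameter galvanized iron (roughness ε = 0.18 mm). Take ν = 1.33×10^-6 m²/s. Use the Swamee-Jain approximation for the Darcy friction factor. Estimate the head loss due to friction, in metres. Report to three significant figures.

V = 4Q/(πD²) = 4·0.00289/(π·0.0622²) = 0.9511 m/s
Re = VD/ν = 0.9511·0.0622/1.33×10^-6 = 4.45×10^4 → turbulent
ε/D = 0.18/62.2 = 0.00289
Swamee-Jain: f = 0.02900
h_f = f(L/D)V²/(2g) = 0.02900·(715/0.0622)·0.9511²/(2·9.81) = 15.37 m

h_f ≈ 15.4 m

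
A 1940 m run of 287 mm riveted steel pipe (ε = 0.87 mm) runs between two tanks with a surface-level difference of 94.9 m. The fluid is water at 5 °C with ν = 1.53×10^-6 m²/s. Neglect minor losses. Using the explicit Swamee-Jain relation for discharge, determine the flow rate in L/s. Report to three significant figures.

Swamee-Jain (Type II): Q = -0.965·√(gD⁵h_f/L)·ln[ε/(3.7D) + √(3.17ν²L/(gD³h_f))]
√(gD⁵h_f/L) = √(9.81·0.287⁵·94.9/1940) = 0.03057
ε/(3.7D) = 8.19×10^-4; √(3.17ν²L/(gD³h_f)) = 2.56×10^-5
Q = -0.965·0.03057·ln(8.449×10^-4) = 0.2087 m³/s
Check: V = 3.23 m/s, Re = 6.05×10^5, f = 0.02656, h_f = 95.3 m ≈ 94.9 m ✓

Q ≈ 209 L/s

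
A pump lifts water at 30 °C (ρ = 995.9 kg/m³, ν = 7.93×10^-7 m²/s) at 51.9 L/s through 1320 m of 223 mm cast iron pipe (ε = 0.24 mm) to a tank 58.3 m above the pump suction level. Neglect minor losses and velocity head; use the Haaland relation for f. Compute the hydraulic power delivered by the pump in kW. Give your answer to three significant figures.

P_hyd ≈ 35.1 kW

V = 4Q/(πD²) = 1.329 m/s; Re = 3.74×10^5; ε/D = 0.00108; f = 0.02069
h_f = f(L/D)V²/2g = 11.02 m
Total head H = z + h_f = 58.3 + 11.02 = 69.32 m
P_hyd = ρgQH = 995.9·9.81·0.0519·69.32 = 35.15 kW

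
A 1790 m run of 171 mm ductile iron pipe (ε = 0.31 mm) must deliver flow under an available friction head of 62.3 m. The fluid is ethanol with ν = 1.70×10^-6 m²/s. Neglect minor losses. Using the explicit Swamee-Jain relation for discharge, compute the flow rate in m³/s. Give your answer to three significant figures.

Swamee-Jain (Type II): Q = -0.965·√(gD⁵h_f/L)·ln[ε/(3.7D) + √(3.17ν²L/(gD³h_f))]
√(gD⁵h_f/L) = √(9.81·0.171⁵·62.3/1790) = 0.007065
ε/(3.7D) = 4.90×10^-4; √(3.17ν²L/(gD³h_f)) = 7.33×10^-5
Q = -0.965·0.007065·ln(5.632×10^-4) = 0.05101 m³/s
Check: V = 2.22 m/s, Re = 2.23×10^5, f = 0.02384, h_f = 62.8 m ≈ 62.3 m ✓

Q ≈ 0.0510 m³/s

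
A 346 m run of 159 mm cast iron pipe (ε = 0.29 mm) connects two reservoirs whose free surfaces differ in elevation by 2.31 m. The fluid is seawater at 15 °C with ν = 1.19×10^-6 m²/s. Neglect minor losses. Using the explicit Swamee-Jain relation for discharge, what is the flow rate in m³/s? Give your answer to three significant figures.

Q ≈ 0.0184 m³/s

Swamee-Jain (Type II): Q = -0.965·√(gD⁵h_f/L)·ln[ε/(3.7D) + √(3.17ν²L/(gD³h_f))]
√(gD⁵h_f/L) = √(9.81·0.159⁵·2.31/346) = 0.002580
ε/(3.7D) = 4.93×10^-4; √(3.17ν²L/(gD³h_f)) = 1.31×10^-4
Q = -0.965·0.002580·ln(6.235×10^-4) = 0.01837 m³/s
Check: V = 0.925 m/s, Re = 1.24×10^5, f = 0.02454, h_f = 2.33 m ≈ 2.31 m ✓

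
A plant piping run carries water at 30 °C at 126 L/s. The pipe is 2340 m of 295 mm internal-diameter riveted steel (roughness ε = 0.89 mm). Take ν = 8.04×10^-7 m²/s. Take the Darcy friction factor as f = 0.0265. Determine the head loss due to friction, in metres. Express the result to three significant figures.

h_f ≈ 36.4 m

V = 4Q/(πD²) = 4·0.126/(π·0.295²) = 1.843 m/s
h_f = f(L/D)V²/(2g) = 0.02650·(2340/0.295)·1.843²/(2·9.81) = 36.41 m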